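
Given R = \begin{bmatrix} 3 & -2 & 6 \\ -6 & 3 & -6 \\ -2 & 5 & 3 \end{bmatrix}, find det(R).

Expand along column 1:
  + 3 · |3 -6; 5 3| = 3·(9 − (-30)) = 117
  − (-6) · |-2 6; 5 3| = −(-6)·(-6 − 30) = -216
  + (-2) · |-2 6; 3 -6| = (-2)·(12 − 18) = 12
Sum: (117) + (-216) + (12) = -87

|R| = -87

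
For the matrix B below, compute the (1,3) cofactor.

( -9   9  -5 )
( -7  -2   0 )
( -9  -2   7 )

Delete row 1 and column 3; the remaining 2×2 submatrix is [-7 -2; -9 -2].
Its determinant is (-7)·(-2) − (-2)·(-9) = -4.
The cofactor carries sign (−1)^(1+3) = +1, so C_{1,3} = +(-4) = -4.

-4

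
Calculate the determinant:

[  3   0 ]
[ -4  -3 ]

det = 3·(-3) − 0·(-4) = -9 − 0 = -9

-9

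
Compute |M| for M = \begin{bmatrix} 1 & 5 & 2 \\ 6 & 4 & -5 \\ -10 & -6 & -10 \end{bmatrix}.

488

Expand along column 1:
  + 1 · |4 -5; -6 -10| = 1·(-40 − 30) = -70
  − 6 · |5 2; -6 -10| = −6·(-50 − (-12)) = 228
  + (-10) · |5 2; 4 -5| = (-10)·(-25 − 8) = 330
Sum: (-70) + (228) + (330) = 488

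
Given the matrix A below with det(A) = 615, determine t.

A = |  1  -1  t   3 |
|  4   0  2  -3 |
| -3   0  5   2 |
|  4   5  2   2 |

0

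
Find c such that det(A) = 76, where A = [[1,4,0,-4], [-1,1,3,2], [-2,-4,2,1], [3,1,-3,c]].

3

Expanding along the column containing c, det(A) is linear in c: det(A) = (-2)·c + (82).
Set (-2)·c + (82) = 76  ⇒  (-2)·c = -6  ⇒  c = 3.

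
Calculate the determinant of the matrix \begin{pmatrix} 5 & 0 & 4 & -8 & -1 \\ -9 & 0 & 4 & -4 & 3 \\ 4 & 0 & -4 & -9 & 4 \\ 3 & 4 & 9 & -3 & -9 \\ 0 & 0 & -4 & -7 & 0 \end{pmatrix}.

Expand along column 2 (it has 4 zeros):
  + (4) · M_42   where M_42 = det([5 4 -8 -1; -9 4 -4 3; 4 -4 -9 4; 0 -4 -7 0]) = 3888
det = (+1)·(4)·(3888) = 15552

15552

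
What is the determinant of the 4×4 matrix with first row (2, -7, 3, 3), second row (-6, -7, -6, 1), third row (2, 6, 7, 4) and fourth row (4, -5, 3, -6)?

Expand along row 1:
  + (2) · M_11   where M_11 = det([-7 -6 1; 6 7 4; -5 3 -6]) = 335
  − (-7) · M_12   where M_12 = det([-6 -6 1; 2 7 4; 4 3 -6]) = 134
  + (3) · M_13   where M_13 = det([-6 -7 1; 2 6 4; 4 -5 -6]) = -134
  − (3) · M_14   where M_14 = det([-6 -7 -6; 2 6 7; 4 -5 3]) = -268
det = (+1)·(2)·(335) + (-1)·(-7)·(134) + (+1)·(3)·(-134) + (-1)·(3)·(-268) = 2010

2010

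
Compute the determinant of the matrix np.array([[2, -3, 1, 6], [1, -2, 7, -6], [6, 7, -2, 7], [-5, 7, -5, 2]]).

The determinant is -2587.

Expand along row 1:
  + (2) · M_11   where M_11 = det([-2 7 -6; 7 -2 7; 7 -5 2]) = 309
  − (-3) · M_12   where M_12 = det([1 7 -6; 6 -2 7; -5 -5 2]) = -58
  + (1) · M_13   where M_13 = det([1 -2 -6; 6 7 7; -5 7 2]) = -403
  − (6) · M_14   where M_14 = det([1 -2 7; 6 7 -2; -5 7 -5]) = 438
det = (+1)·(2)·(309) + (-1)·(-3)·(-58) + (+1)·(1)·(-403) + (-1)·(6)·(438) = -2587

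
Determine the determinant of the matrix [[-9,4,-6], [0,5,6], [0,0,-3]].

135

The matrix is upper triangular, so the determinant is the product of the diagonal entries:
det = (-9) · (5) · (-3) = 135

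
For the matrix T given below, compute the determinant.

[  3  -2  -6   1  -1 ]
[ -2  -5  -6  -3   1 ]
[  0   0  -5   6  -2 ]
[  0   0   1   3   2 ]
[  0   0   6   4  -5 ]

The determinant is -4655.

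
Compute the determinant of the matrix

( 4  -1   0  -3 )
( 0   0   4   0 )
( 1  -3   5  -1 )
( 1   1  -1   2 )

Expand along row 2 (it has 3 zeros):
  − (4) · M_23   where M_23 = det([4 -1 -3; 1 -3 -1; 1 1 2]) = -29
det = (-1)·(4)·(-29) = 116

116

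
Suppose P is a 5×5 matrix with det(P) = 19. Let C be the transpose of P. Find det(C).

|C| = 19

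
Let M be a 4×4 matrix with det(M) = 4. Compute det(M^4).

The determinant is 256.

det(M^4) = (det M)^4 = (4)^4 = 256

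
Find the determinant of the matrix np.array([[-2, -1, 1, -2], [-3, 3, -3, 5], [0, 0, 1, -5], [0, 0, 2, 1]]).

The matrix is block upper-triangular with a 2×2 block and a 2×2 block on the diagonal, so its determinant equals the product of the determinants of the diagonal blocks.
det of the 2×2 block = -9
det of the 2×2 block = 11
det = (-9)·(11) = -99

The determinant is -99.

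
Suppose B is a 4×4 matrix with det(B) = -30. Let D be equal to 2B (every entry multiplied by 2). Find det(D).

For a 4×4 matrix, det(2B) = 2^4·det(B) = 16·det(B).
det(D) = (16)·(-30) = -480

-480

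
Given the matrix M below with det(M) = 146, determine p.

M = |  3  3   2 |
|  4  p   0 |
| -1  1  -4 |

p = -9

Expanding along the row containing p, det(M) is linear in p: det(M) = (-10)·p + (56).
Set (-10)·p + (56) = 146  ⇒  (-10)·p = 90  ⇒  p = -9.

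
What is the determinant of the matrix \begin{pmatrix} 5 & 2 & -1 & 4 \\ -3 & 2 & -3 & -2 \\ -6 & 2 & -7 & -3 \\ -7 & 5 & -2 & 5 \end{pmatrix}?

Expand along row 1:
  + (5) · M_11   where M_11 = det([2 -3 -2; 2 -7 -3; 5 -2 5]) = -69
  − (2) · M_12   where M_12 = det([-3 -3 -2; -6 -7 -3; -7 -2 5]) = 44
  + (-1) · M_13   where M_13 = det([-3 2 -2; -6 2 -3; -7 5 5]) = 59
  − (4) · M_14   where M_14 = det([-3 2 -3; -6 2 -7; -7 5 -2]) = 29
det = (+1)·(5)·(-69) + (-1)·(2)·(44) + (+1)·(-1)·(59) + (-1)·(4)·(29) = -608

-608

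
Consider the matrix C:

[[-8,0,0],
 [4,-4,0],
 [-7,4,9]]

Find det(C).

288

C is lower triangular, so det(C) is the product of the diagonal entries:
det = (-8) · (-4) · (9) = 288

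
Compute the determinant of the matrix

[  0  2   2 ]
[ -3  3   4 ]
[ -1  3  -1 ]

-26

Expand along column 1:
  − (-3) · |2 2; 3 -1| = −(-3)·(-2 − 6) = -24
  + (-1) · |2 2; 3 4| = (-1)·(8 − 6) = -2
Sum: (-24) + (-2) = -26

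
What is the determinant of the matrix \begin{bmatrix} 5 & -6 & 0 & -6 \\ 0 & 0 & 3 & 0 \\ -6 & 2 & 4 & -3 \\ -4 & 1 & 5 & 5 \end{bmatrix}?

597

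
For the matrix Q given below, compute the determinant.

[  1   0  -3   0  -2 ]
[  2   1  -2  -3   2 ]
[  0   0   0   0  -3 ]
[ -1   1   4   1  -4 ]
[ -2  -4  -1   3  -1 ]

27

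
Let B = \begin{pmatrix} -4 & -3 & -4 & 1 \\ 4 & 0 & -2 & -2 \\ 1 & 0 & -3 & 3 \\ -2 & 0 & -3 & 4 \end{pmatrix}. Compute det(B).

The determinant is 78.

Expand along column 2 (it has 3 zeros):
  − (-3) · M_12   where M_12 = det([4 -2 -2; 1 -3 3; -2 -3 4]) = 26
det = (-1)·(-3)·(26) = 78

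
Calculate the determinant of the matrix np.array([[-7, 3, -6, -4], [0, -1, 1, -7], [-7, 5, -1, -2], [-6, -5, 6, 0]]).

3065

Expand along row 2 (it has 1 zero):
  + (-1) · M_22   where M_22 = det([-7 -6 -4; -7 -1 -2; -6 6 0]) = 36
  − (1) · M_23   where M_23 = det([-7 3 -4; -7 5 -2; -6 -5 0]) = -154
  + (-7) · M_24   where M_24 = det([-7 3 -6; -7 5 -1; -6 -5 6]) = -421
det = (+1)·(-1)·(36) + (-1)·(1)·(-154) + (+1)·(-7)·(-421) = 3065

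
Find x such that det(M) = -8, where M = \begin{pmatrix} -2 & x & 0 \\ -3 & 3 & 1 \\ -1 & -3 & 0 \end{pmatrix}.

2

Expanding along the row containing x, det(M) is linear in x: det(M) = (-1)·x + (-6).
Set (-1)·x + (-6) = -8  ⇒  (-1)·x = -2  ⇒  x = 2.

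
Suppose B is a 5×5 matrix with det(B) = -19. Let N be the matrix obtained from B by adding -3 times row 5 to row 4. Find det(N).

|N| = -19

Adding a multiple of one row to another leaves the determinant unchanged.
det(N) = (1)·(-19) = -19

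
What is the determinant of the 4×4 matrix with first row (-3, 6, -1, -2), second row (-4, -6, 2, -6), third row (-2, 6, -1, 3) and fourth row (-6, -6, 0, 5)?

450

Expand along row 4 (it has 1 zero):
  − (-6) · M_41   where M_41 = det([6 -1 -2; -6 2 -6; 6 -1 3]) = 30
  + (-6) · M_42   where M_42 = det([-3 -1 -2; -4 2 -6; -2 -1 3]) = -40
  + (5) · M_44   where M_44 = det([-3 6 -1; -4 -6 2; -2 6 -1]) = 6
det = (-1)·(-6)·(30) + (+1)·(-6)·(-40) + (+1)·(5)·(6) = 450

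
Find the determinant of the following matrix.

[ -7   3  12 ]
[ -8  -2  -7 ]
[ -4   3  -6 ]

Expand along column 1:
  + (-7) · |-2 -7; 3 -6| = (-7)·(12 − (-21)) = -231
  − (-8) · |3 12; 3 -6| = −(-8)·(-18 − 36) = -432
  + (-4) · |3 12; -2 -7| = (-4)·(-21 − (-24)) = -12
Sum: (-231) + (-432) + (-12) = -675

The determinant is -675.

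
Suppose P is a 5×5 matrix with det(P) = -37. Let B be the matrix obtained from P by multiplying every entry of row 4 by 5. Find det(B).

|B| = -185

Scaling one row by 5 multiplies the determinant by 5.
det(B) = (5)·(-37) = -185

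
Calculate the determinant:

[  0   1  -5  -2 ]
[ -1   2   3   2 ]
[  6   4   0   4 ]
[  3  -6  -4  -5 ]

Expand along row 1 (it has 1 zero):
  − (1) · M_12   where M_12 = det([-1 3 2; 6 0 4; 3 -4 -5]) = 62
  + (-5) · M_13   where M_13 = det([-1 2 2; 6 4 4; 3 -6 -5]) = -16
  − (-2) · M_14   where M_14 = det([-1 2 3; 6 4 0; 3 -6 -4]) = -80
det = (-1)·(1)·(62) + (+1)·(-5)·(-16) + (-1)·(-2)·(-80) = -142

-142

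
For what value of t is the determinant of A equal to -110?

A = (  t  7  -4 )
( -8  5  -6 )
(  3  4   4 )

Expanding along the column containing t, det(A) is linear in t: det(A) = (44)·t + (286).
Set (44)·t + (286) = -110  ⇒  (44)·t = -396  ⇒  t = -9.

t = -9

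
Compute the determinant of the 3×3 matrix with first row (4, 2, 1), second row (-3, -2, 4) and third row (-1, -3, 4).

39

Expand along column 1:
  + 4 · |-2 4; -3 4| = 4·(-8 − (-12)) = 16
  − (-3) · |2 1; -3 4| = −(-3)·(8 − (-3)) = 33
  + (-1) · |2 1; -2 4| = (-1)·(8 − (-2)) = -10
Sum: (16) + (33) + (-10) = 39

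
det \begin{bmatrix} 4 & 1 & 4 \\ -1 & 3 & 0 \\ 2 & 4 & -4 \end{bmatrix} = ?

-92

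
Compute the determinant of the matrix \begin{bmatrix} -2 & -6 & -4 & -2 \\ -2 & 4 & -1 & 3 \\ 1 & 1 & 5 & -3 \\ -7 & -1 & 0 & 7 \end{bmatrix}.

Expand along row 4 (it has 1 zero):
  − (-7) · M_41   where M_41 = det([-6 -4 -2; 4 -1 3; 1 5 -3]) = -30
  + (-1) · M_42   where M_42 = det([-2 -4 -2; -2 -1 3; 1 5 -3]) = 54
  + (7) · M_44   where M_44 = det([-2 -6 -4; -2 4 -1; 1 1 5]) = -72
det = (-1)·(-7)·(-30) + (+1)·(-1)·(54) + (+1)·(7)·(-72) = -768

-768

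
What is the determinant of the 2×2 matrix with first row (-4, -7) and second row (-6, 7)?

-70

det = (-4)·7 − (-7)·(-6) = -28 − 42 = -70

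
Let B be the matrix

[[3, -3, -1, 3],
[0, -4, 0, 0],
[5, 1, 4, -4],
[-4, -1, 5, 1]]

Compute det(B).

Expand along row 2 (it has 3 zeros):
  + (-4) · M_22   where M_22 = det([3 -1 3; 5 4 -4; -4 5 1]) = 184
det = (+1)·(-4)·(184) = -736

The determinant is -736.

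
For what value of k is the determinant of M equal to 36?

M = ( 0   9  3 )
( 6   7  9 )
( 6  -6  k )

4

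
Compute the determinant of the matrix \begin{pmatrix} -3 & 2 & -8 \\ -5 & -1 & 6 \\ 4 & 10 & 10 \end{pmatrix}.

726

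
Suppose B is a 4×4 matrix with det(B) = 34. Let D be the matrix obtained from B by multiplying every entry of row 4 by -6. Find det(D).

det(D) = -204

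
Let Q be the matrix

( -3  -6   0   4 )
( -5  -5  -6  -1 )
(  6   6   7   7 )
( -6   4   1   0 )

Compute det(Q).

Expand along row 1 (it has 1 zero):
  + (-3) · M_11   where M_11 = det([-5 -6 -1; 6 7 7; 4 1 0]) = -111
  − (-6) · M_12   where M_12 = det([-5 -6 -1; 6 7 7; -6 1 0]) = 239
  − (4) · M_14   where M_14 = det([-5 -5 -6; 6 6 7; -6 4 1]) = -10
det = (+1)·(-3)·(-111) + (-1)·(-6)·(239) + (-1)·(4)·(-10) = 1807

1807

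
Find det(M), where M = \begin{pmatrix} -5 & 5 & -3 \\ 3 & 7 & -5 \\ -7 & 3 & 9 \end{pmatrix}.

Expand along row 1:
  + (-5) · |7 -5; 3 9| = (-5)·(63 − (-15)) = -390
  − 5 · |3 -5; -7 9| = −5·(27 − 35) = 40
  + (-3) · |3 7; -7 3| = (-3)·(9 − (-49)) = -174
Sum: (-390) + (40) + (-174) = -524

|M| = -524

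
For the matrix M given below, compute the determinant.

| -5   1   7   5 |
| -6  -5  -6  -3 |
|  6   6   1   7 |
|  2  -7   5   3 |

Expand along row 1:
  + (-5) · M_11   where M_11 = det([-5 -6 -3; 6 1 7; -7 5 3]) = 451
  − (1) · M_12   where M_12 = det([-6 -6 -3; 6 1 7; 2 5 3]) = 132
  + (7) · M_13   where M_13 = det([-6 -5 -3; 6 6 7; 2 -7 3]) = -220
  − (5) · M_14   where M_14 = det([-6 -5 -6; 6 6 1; 2 -7 5]) = 242
det = (+1)·(-5)·(451) + (-1)·(1)·(132) + (+1)·(7)·(-220) + (-1)·(5)·(242) = -5137

-5137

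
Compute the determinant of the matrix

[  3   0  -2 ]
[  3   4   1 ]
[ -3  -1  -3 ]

Expand along column 2:
  + 4 · |3 -2; -3 -3| = 4·(-9 − 6) = -60
  − (-1) · |3 -2; 3 1| = −(-1)·(3 − (-6)) = 9
Sum: (-60) + (9) = -51

-51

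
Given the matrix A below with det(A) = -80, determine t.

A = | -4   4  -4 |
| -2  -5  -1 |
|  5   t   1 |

Expanding along the row containing t, det(A) is linear in t: det(A) = (4)·t + (-92).
Set (4)·t + (-92) = -80  ⇒  (4)·t = 12  ⇒  t = 3.

t = 3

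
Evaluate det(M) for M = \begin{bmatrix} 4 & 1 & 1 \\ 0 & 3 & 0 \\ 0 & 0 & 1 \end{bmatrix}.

M is upper triangular, so det(M) is the product of the diagonal entries:
det = (4) · (3) · (1) = 12

12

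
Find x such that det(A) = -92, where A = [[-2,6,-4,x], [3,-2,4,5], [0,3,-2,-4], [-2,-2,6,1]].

-8

Expanding along the column containing x, det(A) is linear in x: det(A) = (-58)·x + (-556).
Set (-58)·x + (-556) = -92  ⇒  (-58)·x = 464  ⇒  x = -8.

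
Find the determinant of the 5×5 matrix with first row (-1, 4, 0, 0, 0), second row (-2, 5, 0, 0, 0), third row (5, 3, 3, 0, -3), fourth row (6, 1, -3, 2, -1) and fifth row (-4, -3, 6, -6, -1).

The determinant is -126.

The matrix is block lower-triangular with a 2×2 block and a 3×3 block on the diagonal, so its determinant equals the product of the determinants of the diagonal blocks.
det of the 2×2 block = 3
det of the 3×3 block = -42
det = (3)·(-42) = -126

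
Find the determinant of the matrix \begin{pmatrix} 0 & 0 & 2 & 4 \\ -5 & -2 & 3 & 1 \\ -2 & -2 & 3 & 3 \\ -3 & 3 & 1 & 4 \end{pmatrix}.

18

Expand along row 1 (it has 2 zeros):
  + (2) · M_13   where M_13 = det([-5 -2 1; -2 -2 3; -3 3 4]) = 75
  − (4) · M_14   where M_14 = det([-5 -2 3; -2 -2 3; -3 3 1]) = 33
det = (+1)·(2)·(75) + (-1)·(4)·(33) = 18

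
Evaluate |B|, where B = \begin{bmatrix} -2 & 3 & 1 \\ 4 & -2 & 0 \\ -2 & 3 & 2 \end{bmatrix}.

Expand along column 3:
  + 1 · |4 -2; -2 3| = 1·(12 − 4) = 8
  + 2 · |-2 3; 4 -2| = 2·(4 − 12) = -16
Sum: (8) + (-16) = -8

|B| = -8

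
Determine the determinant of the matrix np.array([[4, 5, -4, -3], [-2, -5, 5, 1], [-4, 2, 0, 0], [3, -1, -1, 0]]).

Expand along row 3 (it has 2 zeros):
  + (-4) · M_31   where M_31 = det([5 -4 -3; -5 5 1; -1 -1 0]) = -21
  − (2) · M_32   where M_32 = det([4 -4 -3; -2 5 1; 3 -1 0]) = 31
det = (+1)·(-4)·(-21) + (-1)·(2)·(31) = 22

22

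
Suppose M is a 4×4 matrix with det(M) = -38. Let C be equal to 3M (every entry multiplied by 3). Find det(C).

For a 4×4 matrix, det(3M) = 3^4·det(M) = 81·det(M).
det(C) = (81)·(-38) = -3078

The determinant is -3078.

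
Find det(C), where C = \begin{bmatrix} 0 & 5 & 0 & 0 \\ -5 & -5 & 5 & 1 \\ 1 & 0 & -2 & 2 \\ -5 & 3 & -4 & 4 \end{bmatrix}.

Expand along row 1 (it has 3 zeros):
  − (5) · M_12   where M_12 = det([-5 5 1; 1 -2 2; -5 -4 4]) = -84
det = (-1)·(5)·(-84) = 420

The determinant is 420.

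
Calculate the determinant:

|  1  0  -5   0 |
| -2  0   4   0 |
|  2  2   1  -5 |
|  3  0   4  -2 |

-24

Expand along column 2 (it has 3 zeros):
  − (2) · M_32   where M_32 = det([1 -5 0; -2 4 0; 3 4 -2]) = 12
det = (-1)·(2)·(12) = -24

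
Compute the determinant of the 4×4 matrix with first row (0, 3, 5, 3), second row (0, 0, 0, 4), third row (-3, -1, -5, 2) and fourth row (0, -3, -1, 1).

144

Expand along row 2 (it has 3 zeros):
  + (4) · M_24   where M_24 = det([0 3 5; -3 -1 -5; 0 -3 -1]) = 36
det = (+1)·(4)·(36) = 144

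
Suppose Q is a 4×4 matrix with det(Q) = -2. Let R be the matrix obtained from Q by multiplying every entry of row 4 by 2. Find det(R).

-4

Scaling one row by 2 multiplies the determinant by 2.
det(R) = (2)·(-2) = -4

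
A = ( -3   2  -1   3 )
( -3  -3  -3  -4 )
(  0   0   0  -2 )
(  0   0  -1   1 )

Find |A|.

A is block upper-triangular with a 2×2 block and a 2×2 block on the diagonal, so its determinant equals the product of the determinants of the diagonal blocks.
det of the 2×2 block = 15
det of the 2×2 block = -2
det = (15)·(-2) = -30

The determinant is -30.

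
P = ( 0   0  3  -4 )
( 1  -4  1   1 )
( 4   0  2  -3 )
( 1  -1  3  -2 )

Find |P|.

The determinant is 71.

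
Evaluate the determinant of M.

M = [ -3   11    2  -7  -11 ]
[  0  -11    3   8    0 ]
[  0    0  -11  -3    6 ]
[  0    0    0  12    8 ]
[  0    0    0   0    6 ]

-26136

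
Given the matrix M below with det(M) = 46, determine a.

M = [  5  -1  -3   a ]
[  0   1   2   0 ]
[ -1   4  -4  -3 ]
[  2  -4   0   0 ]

a = -5

Expanding along the column containing a, det(M) is linear in a: det(M) = (16)·a + (126).
Set (16)·a + (126) = 46  ⇒  (16)·a = -80  ⇒  a = -5.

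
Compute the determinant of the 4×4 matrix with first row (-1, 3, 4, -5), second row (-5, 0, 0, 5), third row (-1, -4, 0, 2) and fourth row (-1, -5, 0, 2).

The determinant is -20.

Expand along column 3 (it has 3 zeros):
  + (4) · M_13   where M_13 = det([-5 0 5; -1 -4 2; -1 -5 2]) = -5
det = (+1)·(4)·(-5) = -20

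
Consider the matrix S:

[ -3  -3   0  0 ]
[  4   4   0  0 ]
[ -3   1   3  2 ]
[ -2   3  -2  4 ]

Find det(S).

|S| = 0

S is block lower-triangular with a 2×2 block and a 2×2 block on the diagonal, so its determinant equals the product of the determinants of the diagonal blocks.
det of the 2×2 block = 0
det of the 2×2 block = 16
det = (0)·(16) = 0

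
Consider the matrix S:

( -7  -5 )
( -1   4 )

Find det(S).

det(S) = (-7)·4 − (-5)·(-1) = -28 − 5 = -33

The determinant is -33.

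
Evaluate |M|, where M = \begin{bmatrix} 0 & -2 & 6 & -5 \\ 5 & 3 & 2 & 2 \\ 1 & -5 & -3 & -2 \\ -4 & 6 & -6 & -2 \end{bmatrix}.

det(M) = 1910

Expand along row 1 (it has 1 zero):
  − (-2) · M_12   where M_12 = det([5 2 2; 1 -3 -2; -4 -6 -2]) = -46
  + (6) · M_13   where M_13 = det([5 3 2; 1 -5 -2; -4 6 -2]) = 112
  − (-5) · M_14   where M_14 = det([5 3 2; 1 -5 -3; -4 6 -6]) = 266
det = (-1)·(-2)·(-46) + (+1)·(6)·(112) + (-1)·(-5)·(266) = 1910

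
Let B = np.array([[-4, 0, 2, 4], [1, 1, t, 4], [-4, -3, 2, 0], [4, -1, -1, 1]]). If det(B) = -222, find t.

Expanding along the row containing t, det(B) is linear in t: det(B) = (-76)·t + (6).
Set (-76)·t + (6) = -222  ⇒  (-76)·t = -228  ⇒  t = 3.

3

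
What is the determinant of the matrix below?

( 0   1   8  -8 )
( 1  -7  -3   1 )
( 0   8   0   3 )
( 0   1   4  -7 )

Expand along column 1 (it has 3 zeros):
  − (1) · M_21   where M_21 = det([1 8 -8; 8 0 3; 1 4 -7]) = 204
det = (-1)·(1)·(204) = -204

-204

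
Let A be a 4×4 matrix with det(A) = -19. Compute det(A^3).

det(A^3) = (det A)^3 = (-19)^3 = -6859

-6859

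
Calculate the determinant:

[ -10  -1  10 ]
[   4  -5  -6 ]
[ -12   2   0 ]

-712

Expand along row 3:
  + (-12) · |-1 10; -5 -6| = (-12)·(6 − (-50)) = -672
  − 2 · |-10 10; 4 -6| = −2·(60 − 40) = -40
Sum: (-672) + (-40) = -712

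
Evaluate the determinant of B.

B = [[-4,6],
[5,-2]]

det(B) = (-4)·(-2) − 6·5 = 8 − 30 = -22

-22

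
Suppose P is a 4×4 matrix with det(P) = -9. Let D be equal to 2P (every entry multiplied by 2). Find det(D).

For a 4×4 matrix, det(2P) = 2^4·det(P) = 16·det(P).
det(D) = (16)·(-9) = -144

-144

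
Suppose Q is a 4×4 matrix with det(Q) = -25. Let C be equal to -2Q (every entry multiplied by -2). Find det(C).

For a 4×4 matrix, det(-2Q) = (-2)^4·det(Q) = 16·det(Q).
det(C) = (16)·(-25) = -400

-400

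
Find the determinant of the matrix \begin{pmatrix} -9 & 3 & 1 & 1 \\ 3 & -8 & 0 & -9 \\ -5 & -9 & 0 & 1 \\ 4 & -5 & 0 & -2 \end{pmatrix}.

-432

Expand along column 3 (it has 3 zeros):
  + (1) · M_13   where M_13 = det([3 -8 -9; -5 -9 1; 4 -5 -2]) = -432
det = (+1)·(1)·(-432) = -432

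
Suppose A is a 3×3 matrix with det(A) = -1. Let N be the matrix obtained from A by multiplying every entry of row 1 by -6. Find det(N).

The determinant is 6.

Scaling one row by -6 multiplies the determinant by -6.
det(N) = (-6)·(-1) = 6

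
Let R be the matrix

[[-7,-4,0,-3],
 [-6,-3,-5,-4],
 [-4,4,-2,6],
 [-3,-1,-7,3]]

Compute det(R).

Expand along row 1 (it has 1 zero):
  + (-7) · M_11   where M_11 = det([-3 -5 -4; 4 -2 6; -1 -7 3]) = 102
  − (-4) · M_12   where M_12 = det([-6 -5 -4; -4 -2 6; -3 -7 3]) = -274
  − (-3) · M_14   where M_14 = det([-6 -3 -5; -4 4 -2; -3 -1 -7]) = 166
det = (+1)·(-7)·(102) + (-1)·(-4)·(-274) + (-1)·(-3)·(166) = -1312

|R| = -1312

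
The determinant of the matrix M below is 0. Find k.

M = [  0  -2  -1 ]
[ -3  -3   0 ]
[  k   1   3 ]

-5

Expanding along the column containing k, det(M) is linear in k: det(M) = (-3)·k + (-15).
Set (-3)·k + (-15) = 0  ⇒  (-3)·k = 15  ⇒  k = -5.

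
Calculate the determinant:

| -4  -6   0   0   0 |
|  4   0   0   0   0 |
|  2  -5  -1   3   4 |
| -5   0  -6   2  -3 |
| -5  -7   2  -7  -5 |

The matrix is block lower-triangular with a 2×2 block and a 3×3 block on the diagonal, so its determinant equals the product of the determinants of the diagonal blocks.
det of the 2×2 block = 24
det of the 3×3 block = 75
det = (24)·(75) = 1800

The determinant is 1800.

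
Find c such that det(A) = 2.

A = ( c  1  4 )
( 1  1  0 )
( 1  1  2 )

2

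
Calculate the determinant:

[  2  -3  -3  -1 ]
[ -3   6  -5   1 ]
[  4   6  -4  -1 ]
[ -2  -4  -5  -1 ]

Expand along row 1:
  + (2) · M_11   where M_11 = det([6 -5 1; 6 -4 -1; -4 -5 -1]) = -102
  − (-3) · M_12   where M_12 = det([-3 -5 1; 4 -4 -1; -2 -5 -1]) = -55
  + (-3) · M_13   where M_13 = det([-3 6 1; 4 6 -1; -2 -4 -1]) = 62
  − (-1) · M_14   where M_14 = det([-3 6 -5; 4 6 -4; -2 -4 -5]) = 326
det = (+1)·(2)·(-102) + (-1)·(-3)·(-55) + (+1)·(-3)·(62) + (-1)·(-1)·(326) = -229

-229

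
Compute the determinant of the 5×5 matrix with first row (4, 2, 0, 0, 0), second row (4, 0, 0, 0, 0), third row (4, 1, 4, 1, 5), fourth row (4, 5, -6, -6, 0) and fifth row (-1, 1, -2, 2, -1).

816

The matrix is block lower-triangular with a 2×2 block and a 3×3 block on the diagonal, so its determinant equals the product of the determinants of the diagonal blocks.
det of the 2×2 block = -8
det of the 3×3 block = -102
det = (-8)·(-102) = 816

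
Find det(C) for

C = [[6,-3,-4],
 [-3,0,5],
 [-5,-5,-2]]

Expand along column 2:
  − (-3) · |-3 5; -5 -2| = −(-3)·(6 − (-25)) = 93
  − (-5) · |6 -4; -3 5| = −(-5)·(30 − 12) = 90
Sum: (93) + (90) = 183

The determinant is 183.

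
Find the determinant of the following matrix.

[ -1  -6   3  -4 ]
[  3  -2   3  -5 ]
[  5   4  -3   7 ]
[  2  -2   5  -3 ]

-538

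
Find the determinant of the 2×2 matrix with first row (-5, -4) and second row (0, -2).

10

det = (-5)·(-2) − (-4)·0 = 10 − 0 = 10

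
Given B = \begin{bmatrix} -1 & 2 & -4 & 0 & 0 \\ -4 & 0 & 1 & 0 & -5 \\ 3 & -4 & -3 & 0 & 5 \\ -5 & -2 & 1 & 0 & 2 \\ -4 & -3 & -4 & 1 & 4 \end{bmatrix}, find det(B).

Expand along column 4 (it has 4 zeros):
  − (1) · M_54   where M_54 = det([-1 2 -4 0; -4 0 1 -5; 3 -4 -3 5; -5 -2 1 2]) = -682
det = (-1)·(1)·(-682) = 682

682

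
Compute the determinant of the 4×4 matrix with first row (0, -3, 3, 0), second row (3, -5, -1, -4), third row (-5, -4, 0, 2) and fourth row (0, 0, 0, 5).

The determinant is -630.

Expand along row 4 (it has 3 zeros):
  + (5) · M_44   where M_44 = det([0 -3 3; 3 -5 -1; -5 -4 0]) = -126
det = (+1)·(5)·(-126) = -630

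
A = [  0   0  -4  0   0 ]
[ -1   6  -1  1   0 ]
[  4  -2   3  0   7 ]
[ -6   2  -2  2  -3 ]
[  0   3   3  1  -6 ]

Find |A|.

-1648

Expand along row 1 (it has 4 zeros):
  + (-4) · M_13   where M_13 = det([-1 6 1 0; 4 -2 0 7; -6 2 2 -3; 0 3 1 -6]) = 412
det = (+1)·(-4)·(412) = -1648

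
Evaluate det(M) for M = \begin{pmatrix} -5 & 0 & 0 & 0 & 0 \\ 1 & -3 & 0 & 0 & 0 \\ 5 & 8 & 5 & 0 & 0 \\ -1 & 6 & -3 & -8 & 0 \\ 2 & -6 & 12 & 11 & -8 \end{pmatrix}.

M is lower triangular, so det(M) is the product of the diagonal entries:
det = (-5) · (-3) · (5) · (-8) · (-8) = 4800

The determinant is 4800.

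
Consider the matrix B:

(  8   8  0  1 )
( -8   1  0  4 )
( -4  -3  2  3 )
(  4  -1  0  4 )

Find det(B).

Expand along column 3 (it has 3 zeros):
  + (2) · M_33   where M_33 = det([8 8 1; -8 1 4; 4 -1 4]) = 452
det = (+1)·(2)·(452) = 904

|B| = 904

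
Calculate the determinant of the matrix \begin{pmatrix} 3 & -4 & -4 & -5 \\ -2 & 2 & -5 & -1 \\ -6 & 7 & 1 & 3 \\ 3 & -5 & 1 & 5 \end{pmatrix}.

Expand along row 1:
  + (3) · M_11   where M_11 = det([2 -5 -1; 7 1 3; -5 1 5]) = 242
  − (-4) · M_12   where M_12 = det([-2 -5 -1; -6 1 3; 3 1 5]) = -190
  + (-4) · M_13   where M_13 = det([-2 2 -1; -6 7 3; 3 -5 5]) = -31
  − (-5) · M_14   where M_14 = det([-2 2 -5; -6 7 1; 3 -5 1]) = -51
det = (+1)·(3)·(242) + (-1)·(-4)·(-190) + (+1)·(-4)·(-31) + (-1)·(-5)·(-51) = -165

-165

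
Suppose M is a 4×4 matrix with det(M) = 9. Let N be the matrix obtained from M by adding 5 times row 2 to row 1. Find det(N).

Adding a multiple of one row to another leaves the determinant unchanged.
det(N) = (1)·(9) = 9

9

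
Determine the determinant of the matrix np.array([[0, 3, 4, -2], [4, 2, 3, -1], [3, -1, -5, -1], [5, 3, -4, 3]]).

Expand along row 1 (it has 1 zero):
  − (3) · M_12   where M_12 = det([4 3 -1; 3 -5 -1; 5 -4 3]) = -131
  + (4) · M_13   where M_13 = det([4 2 -1; 3 -1 -1; 5 3 3]) = -42
  − (-2) · M_14   where M_14 = det([4 2 3; 3 -1 -5; 5 3 -4]) = 92
det = (-1)·(3)·(-131) + (+1)·(4)·(-42) + (-1)·(-2)·(92) = 409

409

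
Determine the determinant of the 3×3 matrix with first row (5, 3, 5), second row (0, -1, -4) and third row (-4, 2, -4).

Expand along column 1:
  + 5 · |-1 -4; 2 -4| = 5·(4 − (-8)) = 60
  + (-4) · |3 5; -1 -4| = (-4)·(-12 − (-5)) = 28
Sum: (60) + (28) = 88

88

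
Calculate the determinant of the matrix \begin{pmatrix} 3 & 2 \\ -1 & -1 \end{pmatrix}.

The determinant is -1.

det = 3·(-1) − 2·(-1) = -3 − (-2) = -1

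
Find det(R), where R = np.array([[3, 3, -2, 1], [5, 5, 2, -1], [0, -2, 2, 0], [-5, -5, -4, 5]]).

Expand along row 3 (it has 2 zeros):
  − (-2) · M_32   where M_32 = det([3 -2 1; 5 2 -1; -5 -4 5]) = 48
  + (2) · M_33   where M_33 = det([3 3 1; 5 5 -1; -5 -5 5]) = 0
det = (-1)·(-2)·(48) + (+1)·(2)·(0) = 96

96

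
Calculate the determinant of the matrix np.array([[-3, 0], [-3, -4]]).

The determinant is 12.

det = (-3)·(-4) − 0·(-3) = 12 − 0 = 12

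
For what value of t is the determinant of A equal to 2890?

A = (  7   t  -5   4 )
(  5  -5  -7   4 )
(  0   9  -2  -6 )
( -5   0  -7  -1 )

t = 2

Expanding along the column containing t, det(A) is linear in t: det(A) = (450)·t + (1990).
Set (450)·t + (1990) = 2890  ⇒  (450)·t = 900  ⇒  t = 2.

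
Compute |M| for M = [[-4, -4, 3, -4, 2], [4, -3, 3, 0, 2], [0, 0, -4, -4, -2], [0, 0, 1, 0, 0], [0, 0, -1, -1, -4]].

M is block upper-triangular with a 2×2 block and a 3×3 block on the diagonal, so its determinant equals the product of the determinants of the diagonal blocks.
det of the 2×2 block = 28
det of the 3×3 block = -14
det = (28)·(-14) = -392

|M| = -392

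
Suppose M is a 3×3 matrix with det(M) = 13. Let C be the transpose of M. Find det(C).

The determinant is 13.

det(Mᵀ) = det(M).
det(C) = (1)·(13) = 13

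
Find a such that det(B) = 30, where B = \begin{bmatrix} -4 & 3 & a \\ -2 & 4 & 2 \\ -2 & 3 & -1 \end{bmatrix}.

Expanding along the column containing a, det(B) is linear in a: det(B) = (2)·a + (22).
Set (2)·a + (22) = 30  ⇒  (2)·a = 8  ⇒  a = 4.

4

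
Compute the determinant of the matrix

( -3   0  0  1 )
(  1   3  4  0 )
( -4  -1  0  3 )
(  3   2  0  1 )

The determinant is -64.

Expand along column 3 (it has 3 zeros):
  − (4) · M_23   where M_23 = det([-3 0 1; -4 -1 3; 3 2 1]) = 16
det = (-1)·(4)·(16) = -64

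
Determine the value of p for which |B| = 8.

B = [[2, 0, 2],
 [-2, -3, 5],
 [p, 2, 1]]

Expanding along the row containing p, det(B) is linear in p: det(B) = (6)·p + (-34).
Set (6)·p + (-34) = 8  ⇒  (6)·p = 42  ⇒  p = 7.

p = 7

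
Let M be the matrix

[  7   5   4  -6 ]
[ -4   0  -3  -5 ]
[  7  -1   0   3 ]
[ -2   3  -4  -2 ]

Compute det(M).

Expand along row 2 (it has 1 zero):
  − (-4) · M_21   where M_21 = det([5 4 -6; -1 0 3; 3 -4 -2]) = 64
  − (-3) · M_23   where M_23 = det([7 5 -6; 7 -1 3; -2 3 -2]) = -123
  + (-5) · M_24   where M_24 = det([7 5 4; 7 -1 0; -2 3 -4]) = 244
det = (-1)·(-4)·(64) + (-1)·(-3)·(-123) + (+1)·(-5)·(244) = -1333

-1333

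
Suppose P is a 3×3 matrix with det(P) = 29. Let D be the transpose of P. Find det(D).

The determinant is 29.

det(Pᵀ) = det(P).
det(D) = (1)·(29) = 29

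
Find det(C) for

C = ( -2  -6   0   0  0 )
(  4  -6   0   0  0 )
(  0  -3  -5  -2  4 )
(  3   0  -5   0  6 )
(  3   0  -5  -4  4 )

det(C) = -720

C is block lower-triangular with a 2×2 block and a 3×3 block on the diagonal, so its determinant equals the product of the determinants of the diagonal blocks.
det of the 2×2 block = 36
det of the 3×3 block = -20
det = (36)·(-20) = -720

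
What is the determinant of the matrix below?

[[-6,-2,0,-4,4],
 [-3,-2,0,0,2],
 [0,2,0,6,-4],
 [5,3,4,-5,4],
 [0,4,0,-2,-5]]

Expand along column 3 (it has 4 zeros):
  − (4) · M_43   where M_43 = det([-6 -2 -4 4; -3 -2 0 2; 0 2 6 -4; 0 4 -2 -5]) = -156
det = (-1)·(4)·(-156) = 624

624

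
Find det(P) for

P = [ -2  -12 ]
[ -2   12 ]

det(P) = (-2)·12 − (-12)·(-2) = -24 − 24 = -48

|P| = -48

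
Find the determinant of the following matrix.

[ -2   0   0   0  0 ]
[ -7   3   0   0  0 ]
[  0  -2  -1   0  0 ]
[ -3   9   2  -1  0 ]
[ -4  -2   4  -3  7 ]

The matrix is lower triangular, so the determinant is the product of the diagonal entries:
det = (-2) · (3) · (-1) · (-1) · (7) = -42

The determinant is -42.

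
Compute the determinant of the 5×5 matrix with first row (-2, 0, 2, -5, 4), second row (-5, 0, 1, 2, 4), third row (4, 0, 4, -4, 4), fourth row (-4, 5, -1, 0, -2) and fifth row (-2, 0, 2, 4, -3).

-4200

Expand along column 2 (it has 4 zeros):
  + (5) · M_42   where M_42 = det([-2 2 -5 4; -5 1 2 4; 4 4 -4 4; -2 2 4 -3]) = -840
det = (+1)·(5)·(-840) = -4200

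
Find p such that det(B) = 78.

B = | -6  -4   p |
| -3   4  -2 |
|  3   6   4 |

p = -9

Expanding along the column containing p, det(B) is linear in p: det(B) = (-30)·p + (-192).
Set (-30)·p + (-192) = 78  ⇒  (-30)·p = 270  ⇒  p = -9.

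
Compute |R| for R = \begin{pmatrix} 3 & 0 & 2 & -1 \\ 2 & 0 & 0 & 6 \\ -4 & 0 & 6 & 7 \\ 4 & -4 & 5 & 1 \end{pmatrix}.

Expand along column 2 (it has 3 zeros):
  + (-4) · M_42   where M_42 = det([3 2 -1; 2 0 6; -4 6 7]) = -196
det = (+1)·(-4)·(-196) = 784

784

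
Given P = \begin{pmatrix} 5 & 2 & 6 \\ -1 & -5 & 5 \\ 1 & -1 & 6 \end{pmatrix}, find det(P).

Expand along row 1:
  + 5 · |-5 5; -1 6| = 5·(-30 − (-5)) = -125
  − 2 · |-1 5; 1 6| = −2·(-6 − 5) = 22
  + 6 · |-1 -5; 1 -1| = 6·(1 − (-5)) = 36
Sum: (-125) + (22) + (36) = -67

-67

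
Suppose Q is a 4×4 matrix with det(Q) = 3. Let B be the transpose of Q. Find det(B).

det(Qᵀ) = det(Q).
det(B) = (1)·(3) = 3

3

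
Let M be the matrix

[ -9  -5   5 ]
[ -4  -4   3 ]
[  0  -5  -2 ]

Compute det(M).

det(M) = -67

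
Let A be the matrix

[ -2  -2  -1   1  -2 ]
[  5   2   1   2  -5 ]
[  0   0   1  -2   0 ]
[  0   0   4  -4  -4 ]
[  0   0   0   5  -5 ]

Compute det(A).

A is block upper-triangular with a 2×2 block and a 3×3 block on the diagonal, so its determinant equals the product of the determinants of the diagonal blocks.
det of the 2×2 block = 6
det of the 3×3 block = 0
det = (6)·(0) = 0

det(A) = 0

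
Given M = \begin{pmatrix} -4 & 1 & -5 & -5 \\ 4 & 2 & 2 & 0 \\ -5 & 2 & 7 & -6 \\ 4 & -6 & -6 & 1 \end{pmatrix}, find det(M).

Expand along row 2 (it has 1 zero):
  − (4) · M_21   where M_21 = det([1 -5 -5; 2 7 -6; -6 -6 1]) = -349
  + (2) · M_22   where M_22 = det([-4 -5 -5; -5 7 -6; 4 -6 1]) = 201
  − (2) · M_23   where M_23 = det([-4 1 -5; -5 2 -6; 4 -6 1]) = 7
det = (-1)·(4)·(-349) + (+1)·(2)·(201) + (-1)·(2)·(7) = 1784

1784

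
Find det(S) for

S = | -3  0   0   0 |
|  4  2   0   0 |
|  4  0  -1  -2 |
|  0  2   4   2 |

S is block lower-triangular with a 2×2 block and a 2×2 block on the diagonal, so its determinant equals the product of the determinants of the diagonal blocks.
det of the 2×2 block = -6
det of the 2×2 block = 6
det = (-6)·(6) = -36

-36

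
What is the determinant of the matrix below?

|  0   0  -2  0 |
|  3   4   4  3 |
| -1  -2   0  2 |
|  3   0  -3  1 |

The determinant is -80.

Expand along row 1 (it has 3 zeros):
  + (-2) · M_13   where M_13 = det([3 4 3; -1 -2 2; 3 0 1]) = 40
det = (+1)·(-2)·(40) = -80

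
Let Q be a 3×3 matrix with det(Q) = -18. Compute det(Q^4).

det(Q^4) = (det Q)^4 = (-18)^4 = 104976

104976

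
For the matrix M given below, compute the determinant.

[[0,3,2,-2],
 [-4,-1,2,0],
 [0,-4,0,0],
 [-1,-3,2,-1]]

det(M) = 16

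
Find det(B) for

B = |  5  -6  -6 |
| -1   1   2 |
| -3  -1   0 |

Expand along column 3:
  + (-6) · |-1 1; -3 -1| = (-6)·(1 − (-3)) = -24
  − 2 · |5 -6; -3 -1| = −2·(-5 − 18) = 46
Sum: (-24) + (46) = 22

22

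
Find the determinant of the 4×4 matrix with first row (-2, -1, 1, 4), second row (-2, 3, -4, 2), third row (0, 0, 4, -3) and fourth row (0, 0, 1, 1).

The matrix is block upper-triangular with a 2×2 block and a 2×2 block on the diagonal, so its determinant equals the product of the determinants of the diagonal blocks.
det of the 2×2 block = -8
det of the 2×2 block = 7
det = (-8)·(7) = -56

-56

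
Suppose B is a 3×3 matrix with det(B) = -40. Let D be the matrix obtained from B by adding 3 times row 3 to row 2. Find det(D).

Adding a multiple of one row to another leaves the determinant unchanged.
det(D) = (1)·(-40) = -40

-40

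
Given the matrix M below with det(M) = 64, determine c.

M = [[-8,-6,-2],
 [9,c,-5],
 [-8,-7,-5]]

Expanding along the row containing c, det(M) is linear in c: det(M) = (24)·c + (-104).
Set (24)·c + (-104) = 64  ⇒  (24)·c = 168  ⇒  c = 7.

7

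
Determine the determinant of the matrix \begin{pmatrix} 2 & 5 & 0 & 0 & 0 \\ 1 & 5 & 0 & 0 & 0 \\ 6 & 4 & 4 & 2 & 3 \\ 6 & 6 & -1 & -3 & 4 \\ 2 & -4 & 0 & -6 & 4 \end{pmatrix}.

The matrix is block lower-triangular with a 2×2 block and a 3×3 block on the diagonal, so its determinant equals the product of the determinants of the diagonal blocks.
det of the 2×2 block = 5
det of the 3×3 block = 74
det = (5)·(74) = 370

370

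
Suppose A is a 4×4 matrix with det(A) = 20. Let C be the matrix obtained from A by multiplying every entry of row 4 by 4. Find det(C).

Scaling one row by 4 multiplies the determinant by 4.
det(C) = (4)·(20) = 80

80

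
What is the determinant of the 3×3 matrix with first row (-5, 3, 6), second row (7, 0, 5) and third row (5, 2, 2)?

Expand along row 2:
  − 7 · |3 6; 2 2| = −7·(6 − 12) = 42
  − 5 · |-5 3; 5 2| = −5·(-10 − 15) = 125
Sum: (42) + (125) = 167

The determinant is 167.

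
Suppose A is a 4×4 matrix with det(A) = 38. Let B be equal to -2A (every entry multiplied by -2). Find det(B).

The determinant is 608.

For a 4×4 matrix, det(-2A) = (-2)^4·det(A) = 16·det(A).
det(B) = (16)·(38) = 608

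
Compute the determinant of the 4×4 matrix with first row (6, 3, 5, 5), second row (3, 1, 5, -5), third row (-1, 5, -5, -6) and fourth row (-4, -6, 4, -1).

Expand along row 1:
  + (6) · M_11   where M_11 = det([1 5 -5; 5 -5 -6; -6 4 -1]) = 284
  − (3) · M_12   where M_12 = det([3 5 -5; -1 -5 -6; -4 4 -1]) = 322
  + (5) · M_13   where M_13 = det([3 1 -5; -1 5 -6; -4 -6 -1]) = -230
  − (5) · M_14   where M_14 = det([3 1 5; -1 5 -5; -4 -6 4]) = 124
det = (+1)·(6)·(284) + (-1)·(3)·(322) + (+1)·(5)·(-230) + (-1)·(5)·(124) = -1032

-1032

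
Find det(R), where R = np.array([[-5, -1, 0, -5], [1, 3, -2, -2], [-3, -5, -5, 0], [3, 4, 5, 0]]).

|R| = -105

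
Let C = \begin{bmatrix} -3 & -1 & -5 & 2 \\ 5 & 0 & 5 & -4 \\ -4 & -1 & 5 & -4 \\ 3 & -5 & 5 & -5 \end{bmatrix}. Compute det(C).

375

Expand along row 2 (it has 1 zero):
  − (5) · M_21   where M_21 = det([-1 -5 2; -1 5 -4; -5 5 -5]) = -30
  − (5) · M_23   where M_23 = det([-3 -1 2; -4 -1 -4; 3 -5 -5]) = 123
  + (-4) · M_24   where M_24 = det([-3 -1 -5; -4 -1 5; 3 -5 5]) = -210
det = (-1)·(5)·(-30) + (-1)·(5)·(123) + (+1)·(-4)·(-210) = 375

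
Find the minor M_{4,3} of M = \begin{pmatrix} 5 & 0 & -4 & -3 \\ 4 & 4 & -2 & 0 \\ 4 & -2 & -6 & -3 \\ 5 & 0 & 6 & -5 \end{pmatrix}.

Delete row 4 and column 3; the remaining 3×3 submatrix is [5 0 -3; 4 4 0; 4 -2 -3].
Its determinant is 12.

12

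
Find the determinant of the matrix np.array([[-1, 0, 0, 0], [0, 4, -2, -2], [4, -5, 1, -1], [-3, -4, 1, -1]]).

-4

Expand along row 1 (it has 3 zeros):
  + (-1) · M_11   where M_11 = det([4 -2 -2; -5 1 -1; -4 1 -1]) = 4
det = (+1)·(-1)·(4) = -4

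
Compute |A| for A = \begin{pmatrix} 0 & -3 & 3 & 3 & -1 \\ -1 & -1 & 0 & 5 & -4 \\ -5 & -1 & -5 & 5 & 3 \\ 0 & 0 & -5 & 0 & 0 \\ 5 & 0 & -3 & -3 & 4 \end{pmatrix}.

Expand along row 4 (it has 4 zeros):
  − (-5) · M_43   where M_43 = det([0 -3 3 -1; -1 -1 5 -4; -5 -1 5 3; 5 0 -3 4]) = 417
det = (-1)·(-5)·(417) = 2085

2085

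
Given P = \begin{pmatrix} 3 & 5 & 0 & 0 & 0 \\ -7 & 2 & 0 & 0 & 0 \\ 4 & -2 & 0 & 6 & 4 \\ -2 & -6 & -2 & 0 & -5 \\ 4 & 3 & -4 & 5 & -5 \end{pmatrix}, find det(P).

The determinant is 820.

P is block lower-triangular with a 2×2 block and a 3×3 block on the diagonal, so its determinant equals the product of the determinants of the diagonal blocks.
det of the 2×2 block = 41
det of the 3×3 block = 20
det = (41)·(20) = 820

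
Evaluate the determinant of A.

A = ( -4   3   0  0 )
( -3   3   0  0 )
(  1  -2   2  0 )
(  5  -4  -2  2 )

A is block lower-triangular with a 2×2 block and a 2×2 block on the diagonal, so its determinant equals the product of the determinants of the diagonal blocks.
det of the 2×2 block = -3
det of the 2×2 block = 4
det = (-3)·(4) = -12

-12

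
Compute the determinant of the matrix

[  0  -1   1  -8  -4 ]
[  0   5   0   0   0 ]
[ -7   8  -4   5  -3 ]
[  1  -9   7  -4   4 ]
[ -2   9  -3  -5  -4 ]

Expand along row 2 (it has 4 zeros):
  + (5) · M_22   where M_22 = det([0 1 -8 -4; -7 -4 5 -3; 1 7 -4 4; -2 -3 -5 -4]) = 801
det = (+1)·(5)·(801) = 4005

4005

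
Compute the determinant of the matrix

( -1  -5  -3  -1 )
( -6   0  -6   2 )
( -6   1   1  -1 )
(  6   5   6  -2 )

460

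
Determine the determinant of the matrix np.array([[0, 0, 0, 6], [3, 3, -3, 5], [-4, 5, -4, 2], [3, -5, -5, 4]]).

Expand along row 1 (it has 3 zeros):
  − (6) · M_14   where M_14 = det([3 3 -3; -4 5 -4; 3 -5 -5]) = -246
det = (-1)·(6)·(-246) = 1476

1476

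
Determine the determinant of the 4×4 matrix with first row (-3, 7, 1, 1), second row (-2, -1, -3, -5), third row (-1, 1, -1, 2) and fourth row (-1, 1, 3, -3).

-164

Expand along row 1:
  + (-3) · M_11   where M_11 = det([-1 -3 -5; 1 -1 2; 1 3 -3]) = -32
  − (7) · M_12   where M_12 = det([-2 -3 -5; -1 -1 2; -1 3 -3]) = 41
  + (1) · M_13   where M_13 = det([-2 -1 -5; -1 1 2; -1 1 -3]) = 15
  − (1) · M_14   where M_14 = det([-2 -1 -3; -1 1 -1; -1 1 3]) = -12
det = (+1)·(-3)·(-32) + (-1)·(7)·(41) + (+1)·(1)·(15) + (-1)·(1)·(-12) = -164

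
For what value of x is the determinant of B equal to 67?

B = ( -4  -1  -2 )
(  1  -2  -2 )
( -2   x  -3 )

Expanding along the row containing x, det(B) is linear in x: det(B) = (-10)·x + (-23).
Set (-10)·x + (-23) = 67  ⇒  (-10)·x = 90  ⇒  x = -9.

x = -9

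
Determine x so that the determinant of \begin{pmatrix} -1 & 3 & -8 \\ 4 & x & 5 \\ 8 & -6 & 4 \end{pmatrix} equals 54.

Expanding along the row containing x, det(A) is linear in x: det(A) = (60)·x + (234).
Set (60)·x + (234) = 54  ⇒  (60)·x = -180  ⇒  x = -3.

x = -3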